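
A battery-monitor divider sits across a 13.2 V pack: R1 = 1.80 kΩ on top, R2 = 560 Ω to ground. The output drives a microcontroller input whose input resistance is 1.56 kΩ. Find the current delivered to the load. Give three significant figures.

R2‖R_L = 412.1 Ω; V_out = 13.2 × 412.1/2212 = 2.459 V.
I_L = V_out / R_L = 2.459 / 1.56 kΩ = 1.58 mA.

I_L ≈ 1.58 mA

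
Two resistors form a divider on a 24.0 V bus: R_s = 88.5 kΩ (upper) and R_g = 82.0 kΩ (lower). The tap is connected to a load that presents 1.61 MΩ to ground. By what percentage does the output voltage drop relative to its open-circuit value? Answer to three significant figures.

2.58 %

The divider's output (Thévenin) resistance is R_s‖R_g = 42.56 kΩ.
Fractional drop under load = R_th/(R_th + R_L) = 42.56 / (42.56 + 1610) = 0.02576.
So the output falls by 2.58 %.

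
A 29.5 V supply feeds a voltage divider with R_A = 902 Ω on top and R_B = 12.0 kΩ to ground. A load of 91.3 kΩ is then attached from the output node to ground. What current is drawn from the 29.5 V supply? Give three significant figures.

R_B‖R_L = 10610 Ω, so the source sees R_A + R_B‖R_L = 11510 Ω.
I = 29.5 V / 11510 Ω = 2.56 mA.

I ≈ 2.56 mA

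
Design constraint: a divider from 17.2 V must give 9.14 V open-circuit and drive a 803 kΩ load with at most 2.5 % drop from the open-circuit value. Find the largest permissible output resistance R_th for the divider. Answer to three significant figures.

R_th ≤ 20.6 kΩ

Loading drop = R_th/(R_th + R_L) ≤ 0.0250, so R_th ≤ R_L · ε/(1−ε) = 803 kΩ × 0.0250/0.9750 = 20.6 kΩ.
(Any R1, R2 with R2/(R1+R2) = 0.531 and R1‖R2 ≤ 20.6 kΩ will meet the spec.)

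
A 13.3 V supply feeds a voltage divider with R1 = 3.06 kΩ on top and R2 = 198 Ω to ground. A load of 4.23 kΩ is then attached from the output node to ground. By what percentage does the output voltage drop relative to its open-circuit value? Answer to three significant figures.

4.21 %

The divider's output (Thévenin) resistance is R1‖R2 = 186.0 Ω.
Fractional drop under load = R_th/(R_th + R_L) = 186.0 / (186.0 + 4230) = 0.04211.
So the output falls by 4.21 %.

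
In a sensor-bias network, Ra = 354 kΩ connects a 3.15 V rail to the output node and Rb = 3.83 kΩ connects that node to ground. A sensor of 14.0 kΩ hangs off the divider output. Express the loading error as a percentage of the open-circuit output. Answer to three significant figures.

21.3 %

The divider's output (Thévenin) resistance is Ra‖Rb = 3.789 kΩ.
Fractional drop under load = R_th/(R_th + R_L) = 3.789 / (3.789 + 14.0) = 0.2130.
So the output falls by 21.3 %.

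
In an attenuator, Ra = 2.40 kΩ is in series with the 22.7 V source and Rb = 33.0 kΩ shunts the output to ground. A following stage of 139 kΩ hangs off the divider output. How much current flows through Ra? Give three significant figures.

I ≈ 0.781 mA

Rb‖R_L = 26.67 kΩ, so the source sees Ra + Rb‖R_L = 29.07 kΩ.
I = 22.7 V / 29.07 kΩ = 0.781 mA.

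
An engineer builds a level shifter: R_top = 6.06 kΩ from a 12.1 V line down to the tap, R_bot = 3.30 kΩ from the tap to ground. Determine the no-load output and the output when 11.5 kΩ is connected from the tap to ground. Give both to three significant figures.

Open-circuit: V = 12.1 × 3.30/(6.06 + 3.30) = 4.27 V.
With the load, R_bot becomes R_bot‖R_L = 2.564 kΩ, so V = 12.1 × 2.564/8.624 = 3.60 V.

Unloaded: 4.27 V; loaded: 3.60 V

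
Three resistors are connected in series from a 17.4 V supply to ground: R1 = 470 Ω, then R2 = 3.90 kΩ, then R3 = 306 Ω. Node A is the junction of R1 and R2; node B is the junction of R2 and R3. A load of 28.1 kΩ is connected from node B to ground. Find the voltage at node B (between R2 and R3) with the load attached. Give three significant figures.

At node B, R3 is in parallel with the load: R3‖R_L = 302.7 Ω.
Below node A the resistance is R2 + (R3‖R_L) = 4203 Ω, so V_A = 17.4 × 4203/4673 = 15.65 V.
Then V_B = V_A × (R3‖R_L)/(R2 + R3‖R_L) = 15.65 × 302.7/4203 = 1.13 V.

V ≈ 1.13 V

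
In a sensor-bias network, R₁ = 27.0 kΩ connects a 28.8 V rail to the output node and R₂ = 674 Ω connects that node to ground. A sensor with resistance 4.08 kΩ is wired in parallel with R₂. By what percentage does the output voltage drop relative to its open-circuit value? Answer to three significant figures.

Unloaded V = 28.8 × 674/27670 = 0.70142 V.
Loaded: R₂‖R_L = 578.4 Ω, giving V = 28.8 × 578.4/27580 = 0.60406 V.
Drop = (0.70142 − 0.60406) / 0.70142 = 13.9 %.

13.9 %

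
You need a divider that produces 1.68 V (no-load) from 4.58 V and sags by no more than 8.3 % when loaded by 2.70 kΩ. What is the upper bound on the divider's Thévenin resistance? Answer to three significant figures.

Loading drop = R_th/(R_th + R_L) ≤ 0.0830, so R_th ≤ R_L · ε/(1−ε) = 2.70 kΩ × 0.0830/0.9170 = 244 Ω.

R_th ≤ 244 Ω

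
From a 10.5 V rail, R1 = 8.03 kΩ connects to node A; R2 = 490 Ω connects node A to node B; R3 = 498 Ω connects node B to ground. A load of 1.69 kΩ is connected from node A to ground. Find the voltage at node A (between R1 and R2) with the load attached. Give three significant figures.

V ≈ 0.757 V

Below node A the series string R2+R3 = 988.0 Ω sits in parallel with the 1690 Ω load: 623.5 Ω.
V_A = 10.5 × 623.5/(8030 + 623.5) = 0.757 V.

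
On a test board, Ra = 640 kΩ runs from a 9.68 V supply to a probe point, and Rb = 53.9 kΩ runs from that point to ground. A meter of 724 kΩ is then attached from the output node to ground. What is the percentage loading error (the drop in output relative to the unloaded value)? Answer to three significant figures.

6.43 %

The divider's output (Thévenin) resistance is Ra‖Rb = 49.71 kΩ.
Fractional drop under load = R_th/(R_th + R_L) = 49.71 / (49.71 + 724) = 0.06425.
So the output falls by 6.43 %.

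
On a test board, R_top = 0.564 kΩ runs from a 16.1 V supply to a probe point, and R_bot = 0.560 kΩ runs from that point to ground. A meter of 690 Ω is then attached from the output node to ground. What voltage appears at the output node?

The load sits in parallel with R_bot: R_bot‖R_L = (560 × 690) / (560 + 690) = 309.1 Ω.
V_out = 16.1 × 309.1 / (564 + 309.1) = 16.1 × 309.1/873.1 = 5.70 V.
(Unloaded it would have been 8.02 V.)

V_out ≈ 5.70 V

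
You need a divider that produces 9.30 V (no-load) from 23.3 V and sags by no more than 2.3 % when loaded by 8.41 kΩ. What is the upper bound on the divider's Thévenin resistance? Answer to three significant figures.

Loading drop = R_th/(R_th + R_L) ≤ 0.0230, so R_th ≤ R_L · ε/(1−ε) = 8.41 kΩ × 0.0230/0.9770 = 198 Ω.
(Any R1, R2 with R2/(R1+R2) = 0.399 and R1‖R2 ≤ 198 Ω will meet the spec.)

R_th ≤ 198 Ω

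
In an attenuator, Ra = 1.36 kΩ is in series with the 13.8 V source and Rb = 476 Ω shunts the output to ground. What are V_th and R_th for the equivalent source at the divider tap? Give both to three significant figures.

V_th = 3.58 V, R_th = 353 Ω

V_th is the open-circuit tap voltage: 13.8 × 476/(1360 + 476) = 3.58 V.
With the supply zeroed, Ra and Rb appear in parallel from the tap: R_th = Ra‖Rb = (1360 × 476)/1836 = 353 Ω.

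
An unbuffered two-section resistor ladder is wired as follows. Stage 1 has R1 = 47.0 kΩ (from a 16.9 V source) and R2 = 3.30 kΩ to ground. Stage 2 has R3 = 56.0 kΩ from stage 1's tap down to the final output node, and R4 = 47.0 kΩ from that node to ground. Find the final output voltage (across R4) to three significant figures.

V_out ≈ 0.491 V

Stage 2 presents R3+R4 = 103.0 kΩ as a load on stage 1's tap.
Stage 1's lower leg becomes R2‖(R3+R4) = 3.198 kΩ, so V_mid = 16.9 × 3.198/50.20 = 1.077 V.
Stage 2 is itself unloaded: V_out = V_mid × R4/(R3+R4) = 1.077 × 47.0/103.0 = 0.491 V.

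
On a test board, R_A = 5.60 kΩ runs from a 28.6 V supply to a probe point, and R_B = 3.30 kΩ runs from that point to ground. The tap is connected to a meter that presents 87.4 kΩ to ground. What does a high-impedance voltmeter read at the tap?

The load sits in parallel with R_B: R_B‖R_L = (3.30 × 87.4) / (3.30 + 87.4) = 3.180 kΩ.
V_out = 28.6 × 3.180 / (5.60 + 3.180) = 28.6 × 3.180/8.780 = 10.4 V.
(Unloaded it would have been 10.6 V.)

V_out ≈ 10.4 V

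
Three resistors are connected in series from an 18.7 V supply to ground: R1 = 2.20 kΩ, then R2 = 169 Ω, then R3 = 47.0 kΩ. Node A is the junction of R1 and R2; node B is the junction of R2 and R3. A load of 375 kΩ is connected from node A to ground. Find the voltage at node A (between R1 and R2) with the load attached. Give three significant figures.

V ≈ 17.8 V

Below node A the series string R2+R3 = 47170 Ω sits in parallel with the 375000 Ω load: 41900 Ω.
V_A = 18.7 × 41900/(2200 + 41900) = 17.8 V.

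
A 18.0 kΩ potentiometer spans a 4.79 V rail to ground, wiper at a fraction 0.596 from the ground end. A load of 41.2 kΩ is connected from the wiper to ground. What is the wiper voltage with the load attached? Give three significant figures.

The wiper splits the pot into (1−α)R = 7.272 kΩ above and αR = 10.73 kΩ below.
Lower section ‖ load = 8.512 kΩ.
V_wiper = 4.79 × 8.512/(7.272 + 8.512) = 2.58 V.

V ≈ 2.58 V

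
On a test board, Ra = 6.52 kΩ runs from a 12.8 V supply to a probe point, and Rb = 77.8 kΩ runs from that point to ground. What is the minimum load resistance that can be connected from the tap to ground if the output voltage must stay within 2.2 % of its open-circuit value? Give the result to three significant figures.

R_L(min) ≈ 267 kΩ

Output resistance R_th = Ra‖Rb = (6.52 × 77.8)/84.32 = 6.016 kΩ.
The fractional drop is R_th/(R_th + R_L); requiring this ≤ 0.0220 gives R_L ≥ R_th(1/0.0220 − 1) = 6.016 × 44.45 = 267 kΩ.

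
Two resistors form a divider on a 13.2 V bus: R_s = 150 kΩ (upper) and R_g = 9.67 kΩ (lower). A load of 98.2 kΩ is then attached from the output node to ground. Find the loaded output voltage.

The load sits in parallel with R_g: R_g‖R_L = (9.67 × 98.2) / (9.67 + 98.2) = 8.803 kΩ.
V_out = 13.2 × 8.803 / (150 + 8.803) = 13.2 × 8.803/158.8 = 0.732 V.
(Unloaded it would have been 0.799 V.)

V_out ≈ 0.732 V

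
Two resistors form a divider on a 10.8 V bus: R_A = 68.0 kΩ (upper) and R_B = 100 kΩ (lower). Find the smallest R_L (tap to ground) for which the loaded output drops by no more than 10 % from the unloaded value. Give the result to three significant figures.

R_L(min) ≈ 364 kΩ

Output resistance R_th = R_A‖R_B = (68.0 × 100)/168.0 = 40.48 kΩ.
The fractional drop is R_th/(R_th + R_L); requiring this ≤ 0.100 gives R_L ≥ R_th(1/0.100 − 1) = 40.48 × 9.000 = 364 kΩ.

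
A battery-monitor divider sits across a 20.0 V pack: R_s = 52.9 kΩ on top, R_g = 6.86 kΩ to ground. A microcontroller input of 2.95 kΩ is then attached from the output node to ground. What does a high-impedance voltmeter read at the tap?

V_out ≈ 0.751 V

The load sits in parallel with R_g: R_g‖R_L = (6.86 × 2.95) / (6.86 + 2.95) = 2.063 kΩ.
V_out = 20.0 × 2.063 / (52.9 + 2.063) = 20.0 × 2.063/54.96 = 0.751 V.
(Unloaded it would have been 2.30 V.)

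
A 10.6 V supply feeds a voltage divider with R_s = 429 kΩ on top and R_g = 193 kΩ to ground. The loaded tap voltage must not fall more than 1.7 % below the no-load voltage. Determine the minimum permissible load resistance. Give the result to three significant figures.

R_L(min) ≈ 7.70 MΩ

Output resistance R_th = R_s‖R_g = (429 × 193)/622.0 = 133.1 kΩ.
The fractional drop is R_th/(R_th + R_L); requiring this ≤ 0.0170 gives R_L ≥ R_th(1/0.0170 − 1) = 133.1 × 57.82 = 7.70 MΩ.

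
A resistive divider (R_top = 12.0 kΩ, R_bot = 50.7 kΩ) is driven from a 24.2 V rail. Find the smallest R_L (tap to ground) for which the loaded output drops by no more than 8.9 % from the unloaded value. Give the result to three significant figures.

Output resistance R_th = R_top‖R_bot = (12.0 × 50.7)/62.70 = 9.703 kΩ.
The fractional drop is R_th/(R_th + R_L); requiring this ≤ 0.0890 gives R_L ≥ R_th(1/0.0890 − 1) = 9.703 × 10.24 = 99.3 kΩ.

R_L(min) ≈ 99.3 kΩ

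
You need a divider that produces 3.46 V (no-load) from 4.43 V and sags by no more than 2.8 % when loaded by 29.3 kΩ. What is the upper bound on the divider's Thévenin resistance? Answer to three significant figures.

R_th ≤ 844 Ω

Loading drop = R_th/(R_th + R_L) ≤ 0.0280, so R_th ≤ R_L · ε/(1−ε) = 29.3 kΩ × 0.0280/0.9720 = 844 Ω.
(Any R1, R2 with R2/(R1+R2) = 0.781 and R1‖R2 ≤ 844 Ω will meet the spec.)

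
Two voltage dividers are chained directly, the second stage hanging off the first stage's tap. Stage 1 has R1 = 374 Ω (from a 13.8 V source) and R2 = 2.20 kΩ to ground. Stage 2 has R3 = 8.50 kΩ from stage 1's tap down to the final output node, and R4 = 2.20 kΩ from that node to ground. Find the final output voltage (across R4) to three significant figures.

V_out ≈ 2.35 V

Stage 2 presents R3+R4 = 10700 Ω as a load on stage 1's tap.
Stage 1's lower leg becomes R2‖(R3+R4) = 1825 Ω, so V_mid = 13.8 × 1825/2199 = 11.45 V.
Stage 2 is itself unloaded: V_out = V_mid × R4/(R3+R4) = 11.45 × 2200/10700 = 2.35 V.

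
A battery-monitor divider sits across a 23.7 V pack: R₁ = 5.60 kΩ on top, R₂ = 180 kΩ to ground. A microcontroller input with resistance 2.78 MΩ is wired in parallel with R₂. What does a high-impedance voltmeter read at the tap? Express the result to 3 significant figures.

V_out ≈ 22.9 V

The load sits in parallel with R₂: R₂‖R_L = (180 × 2780) / (180 + 2780) = 169.1 kΩ.
V_out = 23.7 × 169.1 / (5.60 + 169.1) = 23.7 × 169.1/174.7 = 22.9 V.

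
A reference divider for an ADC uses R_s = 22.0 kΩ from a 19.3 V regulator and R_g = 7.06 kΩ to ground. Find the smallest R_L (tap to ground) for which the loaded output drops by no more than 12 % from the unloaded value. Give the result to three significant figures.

R_L(min) ≈ 39.2 kΩ

Output resistance R_th = R_s‖R_g = (22.0 × 7.06)/29.06 = 5.345 kΩ.
The fractional drop is R_th/(R_th + R_L); requiring this ≤ 0.120 gives R_L ≥ R_th(1/0.120 − 1) = 5.345 × 7.333 = 39.2 kΩ.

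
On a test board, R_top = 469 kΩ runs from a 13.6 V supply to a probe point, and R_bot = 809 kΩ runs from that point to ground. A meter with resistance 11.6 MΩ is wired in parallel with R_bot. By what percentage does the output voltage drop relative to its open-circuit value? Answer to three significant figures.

The divider's output (Thévenin) resistance is R_top‖R_bot = 296.9 kΩ.
Fractional drop under load = R_th/(R_th + R_L) = 296.9 / (296.9 + 11600) = 0.02495.
So the output falls by 2.50 %.

2.50 %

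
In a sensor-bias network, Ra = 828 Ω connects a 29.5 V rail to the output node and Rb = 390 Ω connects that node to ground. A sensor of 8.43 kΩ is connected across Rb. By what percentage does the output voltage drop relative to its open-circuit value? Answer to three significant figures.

3.05 %

The divider's output (Thévenin) resistance is Ra‖Rb = 265.1 Ω.
Fractional drop under load = R_th/(R_th + R_L) = 265.1 / (265.1 + 8430) = 0.03049.
So the output falls by 3.05 %.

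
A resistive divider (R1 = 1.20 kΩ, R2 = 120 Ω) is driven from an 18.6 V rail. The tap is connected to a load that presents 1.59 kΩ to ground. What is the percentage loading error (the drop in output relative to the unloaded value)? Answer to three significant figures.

The divider's output (Thévenin) resistance is R1‖R2 = 109.1 Ω.
Fractional drop under load = R_th/(R_th + R_L) = 109.1 / (109.1 + 1590) = 0.06421.
So the output falls by 6.42 %.

6.42 %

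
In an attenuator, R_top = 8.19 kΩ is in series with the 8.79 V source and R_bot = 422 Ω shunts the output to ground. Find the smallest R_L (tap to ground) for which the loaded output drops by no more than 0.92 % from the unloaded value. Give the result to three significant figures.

R_L(min) ≈ 43.2 kΩ

Output resistance R_th = R_top‖R_bot = (8190 × 422)/8612 = 401.3 Ω.
The fractional drop is R_th/(R_th + R_L); requiring this ≤ 0.00920 gives R_L ≥ R_th(1/0.00920 − 1) = 401.3 × 107.7 = 43.2 kΩ.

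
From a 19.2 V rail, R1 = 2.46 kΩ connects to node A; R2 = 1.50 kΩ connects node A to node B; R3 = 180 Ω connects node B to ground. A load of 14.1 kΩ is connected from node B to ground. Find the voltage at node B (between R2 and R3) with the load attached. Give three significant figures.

V ≈ 0.825 V

At node B, R3 is in parallel with the load: R3‖R_L = 177.7 Ω.
Below node A the resistance is R2 + (R3‖R_L) = 1678 Ω, so V_A = 19.2 × 1678/4138 = 7.785 V.
Then V_B = V_A × (R3‖R_L)/(R2 + R3‖R_L) = 7.785 × 177.7/1678 = 0.825 V.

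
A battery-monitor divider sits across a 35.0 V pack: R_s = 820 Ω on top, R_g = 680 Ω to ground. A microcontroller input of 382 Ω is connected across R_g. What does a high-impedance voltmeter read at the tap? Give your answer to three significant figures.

V_out ≈ 8.04 V

The load sits in parallel with R_g: R_g‖R_L = (680 × 382) / (680 + 382) = 244.6 Ω.
V_out = 35.0 × 244.6 / (820 + 244.6) = 35.0 × 244.6/1065 = 8.04 V.
(Unloaded it would have been 15.9 V.)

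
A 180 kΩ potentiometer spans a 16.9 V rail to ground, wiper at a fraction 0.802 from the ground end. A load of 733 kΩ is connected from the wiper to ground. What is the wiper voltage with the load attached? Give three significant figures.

The wiper splits the pot into (1−α)R = 35.64 kΩ above and αR = 144.4 kΩ below.
Lower section ‖ load = 120.6 kΩ.
V_wiper = 16.9 × 120.6/(35.64 + 120.6) = 13.0 V.

V ≈ 13.0 V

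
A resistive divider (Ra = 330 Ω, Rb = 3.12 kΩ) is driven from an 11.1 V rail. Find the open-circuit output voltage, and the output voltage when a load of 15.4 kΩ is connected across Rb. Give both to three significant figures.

Unloaded: 10.0 V; loaded: 9.85 V

Open-circuit: V = 11.1 × 3120/(330 + 3120) = 10.0 V.
With the load, Rb becomes Rb‖R_L = 2594 Ω, so V = 11.1 × 2594/2924 = 9.85 V.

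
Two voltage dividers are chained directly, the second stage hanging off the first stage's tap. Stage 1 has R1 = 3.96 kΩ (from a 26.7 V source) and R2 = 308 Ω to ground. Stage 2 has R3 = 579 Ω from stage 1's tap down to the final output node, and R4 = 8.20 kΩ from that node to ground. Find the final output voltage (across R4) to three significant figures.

V_out ≈ 1.74 V

Stage 2 presents R3+R4 = 8779 Ω as a load on stage 1's tap.
Stage 1's lower leg becomes R2‖(R3+R4) = 297.6 Ω, so V_mid = 26.7 × 297.6/4258 = 1.866 V.
Stage 2 is itself unloaded: V_out = V_mid × R4/(R3+R4) = 1.866 × 8200/8779 = 1.74 V.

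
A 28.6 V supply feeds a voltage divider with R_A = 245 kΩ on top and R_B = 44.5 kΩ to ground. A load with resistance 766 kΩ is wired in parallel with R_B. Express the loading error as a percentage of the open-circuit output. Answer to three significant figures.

4.69 %

The divider's output (Thévenin) resistance is R_A‖R_B = 37.66 kΩ.
Fractional drop under load = R_th/(R_th + R_L) = 37.66 / (37.66 + 766) = 0.04686.
So the output falls by 4.69 %.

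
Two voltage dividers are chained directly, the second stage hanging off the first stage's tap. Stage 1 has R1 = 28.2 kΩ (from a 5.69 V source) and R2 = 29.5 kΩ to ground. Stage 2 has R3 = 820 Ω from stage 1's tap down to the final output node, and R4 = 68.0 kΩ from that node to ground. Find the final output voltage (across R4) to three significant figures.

V_out ≈ 2.38 V

Stage 2 presents R3+R4 = 68820 Ω as a load on stage 1's tap.
Stage 1's lower leg becomes R2‖(R3+R4) = 20650 Ω, so V_mid = 5.69 × 20650/48850 = 2.405 V.
Stage 2 is itself unloaded: V_out = V_mid × R4/(R3+R4) = 2.405 × 68000/68820 = 2.38 V.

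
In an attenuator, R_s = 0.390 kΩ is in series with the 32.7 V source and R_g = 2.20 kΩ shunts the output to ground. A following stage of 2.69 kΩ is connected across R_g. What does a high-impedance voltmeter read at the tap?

V_out ≈ 24.7 V

The load sits in parallel with R_g: R_g‖R_L = (2200 × 2690) / (2200 + 2690) = 1210 Ω.
V_out = 32.7 × 1210 / (390 + 1210) = 32.7 × 1210/1600 = 24.7 V.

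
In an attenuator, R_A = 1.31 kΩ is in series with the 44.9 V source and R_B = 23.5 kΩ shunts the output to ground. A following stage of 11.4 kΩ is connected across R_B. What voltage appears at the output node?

The load sits in parallel with R_B: R_B‖R_L = (23.5 × 11.4) / (23.5 + 11.4) = 7.676 kΩ.
V_out = 44.9 × 7.676 / (1.31 + 7.676) = 44.9 × 7.676/8.986 = 38.4 V.
(Unloaded it would have been 42.5 V.)

V_out ≈ 38.4 V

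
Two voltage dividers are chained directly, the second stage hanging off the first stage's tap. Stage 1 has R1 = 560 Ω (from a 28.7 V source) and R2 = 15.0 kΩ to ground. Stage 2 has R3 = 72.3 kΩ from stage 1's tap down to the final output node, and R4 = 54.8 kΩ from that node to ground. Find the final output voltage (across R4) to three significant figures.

V_out ≈ 11.9 V

Stage 2 presents R3+R4 = 127100 Ω as a load on stage 1's tap.
Stage 1's lower leg becomes R2‖(R3+R4) = 13420 Ω, so V_mid = 28.7 × 13420/13980 = 27.55 V.
Stage 2 is itself unloaded: V_out = V_mid × R4/(R3+R4) = 27.55 × 54800/127100 = 11.9 V.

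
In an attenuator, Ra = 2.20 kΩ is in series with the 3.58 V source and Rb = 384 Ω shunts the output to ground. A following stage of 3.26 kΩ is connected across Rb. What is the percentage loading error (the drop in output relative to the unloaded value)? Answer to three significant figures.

9.11 %

Unloaded V = 3.58 × 384/2584 = 0.53201 V.
Loaded: Rb‖R_L = 343.5 Ω, giving V = 3.58 × 343.5/2544 = 0.48352 V.
Drop = (0.53201 − 0.48352) / 0.53201 = 9.11 %.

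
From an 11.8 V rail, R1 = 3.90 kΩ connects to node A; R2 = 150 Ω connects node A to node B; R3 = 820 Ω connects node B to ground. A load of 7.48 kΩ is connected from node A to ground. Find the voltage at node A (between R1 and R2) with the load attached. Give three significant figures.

V ≈ 2.13 V

Below node A the series string R2+R3 = 970.0 Ω sits in parallel with the 7480 Ω load: 858.7 Ω.
V_A = 11.8 × 858.7/(3900 + 858.7) = 2.13 V.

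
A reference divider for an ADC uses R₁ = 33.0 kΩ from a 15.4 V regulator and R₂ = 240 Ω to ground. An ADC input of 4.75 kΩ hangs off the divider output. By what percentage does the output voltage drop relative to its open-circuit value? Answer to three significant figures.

4.78 %

The divider's output (Thévenin) resistance is R₁‖R₂ = 238.3 Ω.
Fractional drop under load = R_th/(R_th + R_L) = 238.3 / (238.3 + 4750) = 0.04777.
So the output falls by 4.78 %.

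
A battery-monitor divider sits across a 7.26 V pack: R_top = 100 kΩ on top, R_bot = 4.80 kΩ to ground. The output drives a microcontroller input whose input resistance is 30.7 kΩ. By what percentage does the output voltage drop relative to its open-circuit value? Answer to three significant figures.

The divider's output (Thévenin) resistance is R_top‖R_bot = 4.580 kΩ.
Fractional drop under load = R_th/(R_th + R_L) = 4.580 / (4.580 + 30.7) = 0.1298.
So the output falls by 13.0 %.

13.0 %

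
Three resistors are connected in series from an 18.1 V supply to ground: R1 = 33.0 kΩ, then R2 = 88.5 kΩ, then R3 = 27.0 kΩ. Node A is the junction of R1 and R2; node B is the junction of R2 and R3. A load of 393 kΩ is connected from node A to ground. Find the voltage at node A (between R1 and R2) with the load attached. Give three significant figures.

Below node A the series string R2+R3 = 115.5 kΩ sits in parallel with the 393 kΩ load: 89.27 kΩ.
V_A = 18.1 × 89.27/(33.0 + 89.27) = 13.2 V.

V ≈ 13.2 V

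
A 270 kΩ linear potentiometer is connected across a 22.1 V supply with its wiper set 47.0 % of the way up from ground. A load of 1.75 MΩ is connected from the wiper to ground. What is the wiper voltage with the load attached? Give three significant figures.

The wiper splits the pot into (1−α)R = 143.1 kΩ above and αR = 126.9 kΩ below.
Lower section ‖ load = 118.3 kΩ.
V_wiper = 22.1 × 118.3/(143.1 + 118.3) = 10.0 V.

V ≈ 10.0 V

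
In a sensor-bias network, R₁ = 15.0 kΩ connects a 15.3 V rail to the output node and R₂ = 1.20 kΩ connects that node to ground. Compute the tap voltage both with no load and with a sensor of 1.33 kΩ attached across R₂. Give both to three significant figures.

Unloaded: 1.13 V; loaded: 0.617 V

Open-circuit: V = 15.3 × 1.20/(15.0 + 1.20) = 1.13 V.
With the load, R₂ becomes R₂‖R_L = 0.6308 kΩ, so V = 15.3 × 0.6308/15.63 = 0.617 V.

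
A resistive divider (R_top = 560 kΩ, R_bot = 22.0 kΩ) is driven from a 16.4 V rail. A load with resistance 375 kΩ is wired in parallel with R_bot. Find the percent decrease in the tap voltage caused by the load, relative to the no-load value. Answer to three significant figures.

5.34 %

The divider's output (Thévenin) resistance is R_top‖R_bot = 21.17 kΩ.
Fractional drop under load = R_th/(R_th + R_L) = 21.17 / (21.17 + 375) = 0.05343.
So the output falls by 5.34 %.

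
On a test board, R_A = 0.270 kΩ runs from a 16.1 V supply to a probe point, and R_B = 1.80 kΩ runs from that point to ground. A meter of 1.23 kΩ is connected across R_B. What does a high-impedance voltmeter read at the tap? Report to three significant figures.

The load sits in parallel with R_B: R_B‖R_L = (1800 × 1230) / (1800 + 1230) = 730.7 Ω.
V_out = 16.1 × 730.7 / (270 + 730.7) = 16.1 × 730.7/1001 = 11.8 V.
(Unloaded it would have been 14.0 V.)

V_out ≈ 11.8 V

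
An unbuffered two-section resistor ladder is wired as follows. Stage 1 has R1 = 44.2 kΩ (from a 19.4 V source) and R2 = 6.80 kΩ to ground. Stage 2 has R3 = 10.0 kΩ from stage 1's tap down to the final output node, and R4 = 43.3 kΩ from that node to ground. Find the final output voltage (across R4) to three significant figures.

Stage 2 presents R3+R4 = 53.30 kΩ as a load on stage 1's tap.
Stage 1's lower leg becomes R2‖(R3+R4) = 6.031 kΩ, so V_mid = 19.4 × 6.031/50.23 = 2.329 V.
Stage 2 is itself unloaded: V_out = V_mid × R4/(R3+R4) = 2.329 × 43.3/53.30 = 1.89 V.

V_out ≈ 1.89 V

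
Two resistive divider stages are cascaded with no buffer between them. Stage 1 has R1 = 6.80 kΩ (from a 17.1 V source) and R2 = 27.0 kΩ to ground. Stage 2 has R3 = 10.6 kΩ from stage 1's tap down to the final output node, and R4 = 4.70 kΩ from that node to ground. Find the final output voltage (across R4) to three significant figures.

Stage 2 presents R3+R4 = 15.30 kΩ as a load on stage 1's tap.
Stage 1's lower leg becomes R2‖(R3+R4) = 9.766 kΩ, so V_mid = 17.1 × 9.766/16.57 = 10.08 V.
Stage 2 is itself unloaded: V_out = V_mid × R4/(R3+R4) = 10.08 × 4.70/15.30 = 3.10 V.

V_out ≈ 3.10 V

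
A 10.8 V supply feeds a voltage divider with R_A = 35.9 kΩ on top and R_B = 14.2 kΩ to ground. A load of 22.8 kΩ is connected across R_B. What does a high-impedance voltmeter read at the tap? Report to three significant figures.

The load sits in parallel with R_B: R_B‖R_L = (14.2 × 22.8) / (14.2 + 22.8) = 8.750 kΩ.
V_out = 10.8 × 8.750 / (35.9 + 8.750) = 10.8 × 8.750/44.65 = 2.12 V.

V_out ≈ 2.12 V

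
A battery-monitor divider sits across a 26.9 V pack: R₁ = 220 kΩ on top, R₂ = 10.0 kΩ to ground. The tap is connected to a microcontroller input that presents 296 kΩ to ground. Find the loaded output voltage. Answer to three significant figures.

The load sits in parallel with R₂: R₂‖R_L = (10.0 × 296) / (10.0 + 296) = 9.673 kΩ.
V_out = 26.9 × 9.673 / (220 + 9.673) = 26.9 × 9.673/229.7 = 1.13 V.
(Unloaded it would have been 1.17 V.)

V_out ≈ 1.13 V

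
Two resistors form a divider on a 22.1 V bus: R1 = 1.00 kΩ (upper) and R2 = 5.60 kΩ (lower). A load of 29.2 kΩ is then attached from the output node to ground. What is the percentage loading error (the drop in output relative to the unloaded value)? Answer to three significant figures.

The divider's output (Thévenin) resistance is R1‖R2 = 0.8485 kΩ.
Fractional drop under load = R_th/(R_th + R_L) = 0.8485 / (0.8485 + 29.2) = 0.02824.
So the output falls by 2.82 %.

2.82 %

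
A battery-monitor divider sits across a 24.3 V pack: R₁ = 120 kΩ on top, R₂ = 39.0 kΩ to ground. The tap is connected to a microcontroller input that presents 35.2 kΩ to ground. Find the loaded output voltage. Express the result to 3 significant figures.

V_out ≈ 3.25 V

The load sits in parallel with R₂: R₂‖R_L = (39.0 × 35.2) / (39.0 + 35.2) = 18.50 kΩ.
V_out = 24.3 × 18.50 / (120 + 18.50) = 24.3 × 18.50/138.5 = 3.25 V.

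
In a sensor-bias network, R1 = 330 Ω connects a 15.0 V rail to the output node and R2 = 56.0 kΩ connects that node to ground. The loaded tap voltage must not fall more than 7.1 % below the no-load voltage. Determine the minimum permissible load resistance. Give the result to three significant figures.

R_L(min) ≈ 4.29 kΩ

Output resistance R_th = R1‖R2 = (330 × 56000)/56330 = 328.1 Ω.
The fractional drop is R_th/(R_th + R_L); requiring this ≤ 0.0710 gives R_L ≥ R_th(1/0.0710 − 1) = 328.1 × 13.08 = 4.29 kΩ.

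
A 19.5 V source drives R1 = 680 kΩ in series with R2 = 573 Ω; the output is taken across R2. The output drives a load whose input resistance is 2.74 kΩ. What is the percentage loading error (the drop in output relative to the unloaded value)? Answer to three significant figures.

17.3 %

Unloaded V = 19.5 × 573/680600 = 0.01642 V.
Loaded: R2‖R_L = 473.9 Ω, giving V = 19.5 × 473.9/680500 = 0.01358 V.
Drop = (0.01642 − 0.01358) / 0.01642 = 17.3 %.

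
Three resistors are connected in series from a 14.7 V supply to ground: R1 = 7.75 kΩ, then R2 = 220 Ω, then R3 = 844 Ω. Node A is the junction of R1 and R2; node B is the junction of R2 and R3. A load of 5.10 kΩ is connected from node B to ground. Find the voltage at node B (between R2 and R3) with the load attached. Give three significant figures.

At node B, R3 is in parallel with the load: R3‖R_L = 724.2 Ω.
Below node A the resistance is R2 + (R3‖R_L) = 944.2 Ω, so V_A = 14.7 × 944.2/8694 = 1.596 V.
Then V_B = V_A × (R3‖R_L)/(R2 + R3‖R_L) = 1.596 × 724.2/944.2 = 1.22 V.

V ≈ 1.22 V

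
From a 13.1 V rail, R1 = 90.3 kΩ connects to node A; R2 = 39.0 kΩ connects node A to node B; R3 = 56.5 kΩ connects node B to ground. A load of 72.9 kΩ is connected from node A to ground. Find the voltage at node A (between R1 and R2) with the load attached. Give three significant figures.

Below node A the series string R2+R3 = 95.50 kΩ sits in parallel with the 72.9 kΩ load: 41.34 kΩ.
V_A = 13.1 × 41.34/(90.3 + 41.34) = 4.11 V.

V ≈ 4.11 V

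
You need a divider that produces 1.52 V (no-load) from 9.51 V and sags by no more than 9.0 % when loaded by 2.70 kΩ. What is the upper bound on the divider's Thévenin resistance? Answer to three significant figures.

Loading drop = R_th/(R_th + R_L) ≤ 0.0900, so R_th ≤ R_L · ε/(1−ε) = 2.70 kΩ × 0.0900/0.9100 = 267 Ω.
(Any R1, R2 with R2/(R1+R2) = 0.160 and R1‖R2 ≤ 267 Ω will meet the spec.)

R_th ≤ 267 Ω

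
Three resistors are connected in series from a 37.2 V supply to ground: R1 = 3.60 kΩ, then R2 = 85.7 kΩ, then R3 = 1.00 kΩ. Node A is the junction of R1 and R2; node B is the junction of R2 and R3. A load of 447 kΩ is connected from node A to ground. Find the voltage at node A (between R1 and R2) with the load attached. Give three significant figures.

Below node A the series string R2+R3 = 86.70 kΩ sits in parallel with the 447 kΩ load: 72.62 kΩ.
V_A = 37.2 × 72.62/(3.60 + 72.62) = 35.4 V.

V ≈ 35.4 V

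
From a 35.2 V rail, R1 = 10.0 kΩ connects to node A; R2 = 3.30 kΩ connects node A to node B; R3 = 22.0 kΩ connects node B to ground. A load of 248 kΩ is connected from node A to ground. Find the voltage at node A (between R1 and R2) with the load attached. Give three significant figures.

V ≈ 24.5 V

Below node A the series string R2+R3 = 25.30 kΩ sits in parallel with the 248 kΩ load: 22.96 kΩ.
V_A = 35.2 × 22.96/(10.0 + 22.96) = 24.5 V.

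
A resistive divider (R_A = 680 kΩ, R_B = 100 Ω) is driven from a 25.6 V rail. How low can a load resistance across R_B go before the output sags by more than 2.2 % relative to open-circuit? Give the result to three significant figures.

R_L(min) ≈ 4.44 kΩ

Output resistance R_th = R_A‖R_B = (680000 × 100)/680100 = 99.99 Ω.
The fractional drop is R_th/(R_th + R_L); requiring this ≤ 0.0220 gives R_L ≥ R_th(1/0.0220 − 1) = 99.99 × 44.45 = 4.44 kΩ.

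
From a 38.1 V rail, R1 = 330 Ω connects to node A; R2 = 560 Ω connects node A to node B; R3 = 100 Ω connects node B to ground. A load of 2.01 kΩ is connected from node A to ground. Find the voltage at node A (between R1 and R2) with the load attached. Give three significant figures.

V ≈ 22.9 V

Below node A the series string R2+R3 = 660.0 Ω sits in parallel with the 2010 Ω load: 496.9 Ω.
V_A = 38.1 × 496.9/(330 + 496.9) = 22.9 V.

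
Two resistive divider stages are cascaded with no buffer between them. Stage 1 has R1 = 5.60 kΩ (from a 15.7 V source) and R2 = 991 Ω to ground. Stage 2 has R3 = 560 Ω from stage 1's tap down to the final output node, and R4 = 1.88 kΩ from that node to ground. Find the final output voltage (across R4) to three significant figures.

V_out ≈ 1.35 V

Stage 2 presents R3+R4 = 2440 Ω as a load on stage 1's tap.
Stage 1's lower leg becomes R2‖(R3+R4) = 704.8 Ω, so V_mid = 15.7 × 704.8/6305 = 1.755 V.
Stage 2 is itself unloaded: V_out = V_mid × R4/(R3+R4) = 1.755 × 1880/2440 = 1.35 V.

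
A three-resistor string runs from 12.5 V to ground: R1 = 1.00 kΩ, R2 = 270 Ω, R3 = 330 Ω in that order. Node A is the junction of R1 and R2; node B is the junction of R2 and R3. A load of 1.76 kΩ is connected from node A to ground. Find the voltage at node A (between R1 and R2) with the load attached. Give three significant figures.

Below node A the series string R2+R3 = 600.0 Ω sits in parallel with the 1760 Ω load: 447.5 Ω.
V_A = 12.5 × 447.5/(1000 + 447.5) = 3.86 V.

V ≈ 3.86 V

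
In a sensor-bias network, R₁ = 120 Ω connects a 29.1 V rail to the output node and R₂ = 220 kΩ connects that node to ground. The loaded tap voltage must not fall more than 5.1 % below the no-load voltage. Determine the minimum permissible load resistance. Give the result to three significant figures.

R_L(min) ≈ 2.23 kΩ

Output resistance R_th = R₁‖R₂ = (120 × 220000)/220100 = 119.9 Ω.
The fractional drop is R_th/(R_th + R_L); requiring this ≤ 0.0510 gives R_L ≥ R_th(1/0.0510 − 1) = 119.9 × 18.61 = 2.23 kΩ.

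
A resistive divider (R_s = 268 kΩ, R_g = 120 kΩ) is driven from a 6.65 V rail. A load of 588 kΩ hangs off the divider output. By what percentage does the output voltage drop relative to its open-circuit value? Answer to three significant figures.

Unloaded V = 6.65 × 120/388.0 = 2.0567 V.
Loaded: R_g‖R_L = 99.66 kΩ, giving V = 6.65 × 99.66/367.7 = 1.8026 V.
Drop = (2.0567 − 1.8026) / 2.0567 = 12.4 %.

12.4 %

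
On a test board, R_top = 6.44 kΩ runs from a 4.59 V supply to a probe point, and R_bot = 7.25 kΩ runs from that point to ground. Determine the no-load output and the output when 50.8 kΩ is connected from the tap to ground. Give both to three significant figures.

Open-circuit: V = 4.59 × 7.25/(6.44 + 7.25) = 2.43 V.
With the load, R_bot becomes R_bot‖R_L = 6.345 kΩ, so V = 4.59 × 6.345/12.78 = 2.28 V.

Unloaded: 2.43 V; loaded: 2.28 V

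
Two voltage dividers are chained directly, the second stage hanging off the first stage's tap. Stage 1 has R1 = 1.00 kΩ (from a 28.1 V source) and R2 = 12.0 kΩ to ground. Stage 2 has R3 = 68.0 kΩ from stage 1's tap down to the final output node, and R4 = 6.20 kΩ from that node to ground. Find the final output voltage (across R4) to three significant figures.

V_out ≈ 2.14 V

Stage 2 presents R3+R4 = 74.20 kΩ as a load on stage 1's tap.
Stage 1's lower leg becomes R2‖(R3+R4) = 10.33 kΩ, so V_mid = 28.1 × 10.33/11.33 = 25.62 V.
Stage 2 is itself unloaded: V_out = V_mid × R4/(R3+R4) = 25.62 × 6.20/74.20 = 2.14 V.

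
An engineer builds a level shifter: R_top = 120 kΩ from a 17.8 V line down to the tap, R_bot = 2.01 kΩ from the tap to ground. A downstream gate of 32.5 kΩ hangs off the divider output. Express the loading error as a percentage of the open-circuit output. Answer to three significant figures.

5.73 %

The divider's output (Thévenin) resistance is R_top‖R_bot = 1.977 kΩ.
Fractional drop under load = R_th/(R_th + R_L) = 1.977 / (1.977 + 32.5) = 0.05734.
So the output falls by 5.73 %.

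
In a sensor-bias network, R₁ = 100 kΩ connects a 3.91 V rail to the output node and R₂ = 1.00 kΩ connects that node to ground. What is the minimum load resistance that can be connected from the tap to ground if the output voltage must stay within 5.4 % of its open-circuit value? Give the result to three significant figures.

Output resistance R_th = R₁‖R₂ = (100000 × 1000)/101000 = 990.1 Ω.
The fractional drop is R_th/(R_th + R_L); requiring this ≤ 0.0540 gives R_L ≥ R_th(1/0.0540 − 1) = 990.1 × 17.52 = 17.3 kΩ.

R_L(min) ≈ 17.3 kΩ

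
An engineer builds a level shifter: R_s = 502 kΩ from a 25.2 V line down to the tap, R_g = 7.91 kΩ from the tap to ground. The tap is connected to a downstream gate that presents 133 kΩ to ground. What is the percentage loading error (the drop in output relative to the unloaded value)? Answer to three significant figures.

5.53 %

The divider's output (Thévenin) resistance is R_s‖R_g = 7.787 kΩ.
Fractional drop under load = R_th/(R_th + R_L) = 7.787 / (7.787 + 133) = 0.05531.
So the output falls by 5.53 %.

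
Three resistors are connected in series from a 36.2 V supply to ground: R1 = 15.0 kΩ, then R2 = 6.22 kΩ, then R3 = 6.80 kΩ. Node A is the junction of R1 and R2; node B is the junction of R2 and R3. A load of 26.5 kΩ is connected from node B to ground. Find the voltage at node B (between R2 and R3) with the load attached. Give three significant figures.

V ≈ 7.36 V

At node B, R3 is in parallel with the load: R3‖R_L = 5.411 kΩ.
Below node A the resistance is R2 + (R3‖R_L) = 11.63 kΩ, so V_A = 36.2 × 11.63/26.63 = 15.81 V.
Then V_B = V_A × (R3‖R_L)/(R2 + R3‖R_L) = 15.81 × 5.411/11.63 = 7.36 V.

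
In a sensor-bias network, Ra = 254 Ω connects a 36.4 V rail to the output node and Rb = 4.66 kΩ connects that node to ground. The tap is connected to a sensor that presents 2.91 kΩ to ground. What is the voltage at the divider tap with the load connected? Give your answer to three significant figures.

The load sits in parallel with Rb: Rb‖R_L = (4660 × 2910) / (4660 + 2910) = 1791 Ω.
V_out = 36.4 × 1791 / (254 + 1791) = 36.4 × 1791/2045 = 31.9 V.
(Unloaded it would have been 34.5 V.)

V_out ≈ 31.9 V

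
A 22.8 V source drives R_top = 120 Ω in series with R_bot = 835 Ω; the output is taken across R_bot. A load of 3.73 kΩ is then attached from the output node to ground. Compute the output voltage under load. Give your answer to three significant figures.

V_out ≈ 19.4 V

The load sits in parallel with R_bot: R_bot‖R_L = (835 × 3730) / (835 + 3730) = 682.3 Ω.
V_out = 22.8 × 682.3 / (120 + 682.3) = 22.8 × 682.3/802.3 = 19.4 V.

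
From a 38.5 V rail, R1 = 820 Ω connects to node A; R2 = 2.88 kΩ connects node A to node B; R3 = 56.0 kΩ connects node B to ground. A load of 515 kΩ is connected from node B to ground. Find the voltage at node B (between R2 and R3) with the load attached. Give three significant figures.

V ≈ 35.9 V

At node B, R3 is in parallel with the load: R3‖R_L = 50510 Ω.
Below node A the resistance is R2 + (R3‖R_L) = 53390 Ω, so V_A = 38.5 × 53390/54210 = 37.92 V.
Then V_B = V_A × (R3‖R_L)/(R2 + R3‖R_L) = 37.92 × 50510/53390 = 35.9 V.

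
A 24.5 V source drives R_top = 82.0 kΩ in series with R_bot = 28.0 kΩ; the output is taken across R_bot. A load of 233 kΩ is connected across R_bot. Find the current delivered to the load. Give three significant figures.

I_L ≈ 0.0246 mA

R_bot‖R_L = 25.00 kΩ; V_out = 24.5 × 25.00/107.0 = 5.724 V.
I_L = V_out / R_L = 5.724 / 233 kΩ = 0.0246 mA.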